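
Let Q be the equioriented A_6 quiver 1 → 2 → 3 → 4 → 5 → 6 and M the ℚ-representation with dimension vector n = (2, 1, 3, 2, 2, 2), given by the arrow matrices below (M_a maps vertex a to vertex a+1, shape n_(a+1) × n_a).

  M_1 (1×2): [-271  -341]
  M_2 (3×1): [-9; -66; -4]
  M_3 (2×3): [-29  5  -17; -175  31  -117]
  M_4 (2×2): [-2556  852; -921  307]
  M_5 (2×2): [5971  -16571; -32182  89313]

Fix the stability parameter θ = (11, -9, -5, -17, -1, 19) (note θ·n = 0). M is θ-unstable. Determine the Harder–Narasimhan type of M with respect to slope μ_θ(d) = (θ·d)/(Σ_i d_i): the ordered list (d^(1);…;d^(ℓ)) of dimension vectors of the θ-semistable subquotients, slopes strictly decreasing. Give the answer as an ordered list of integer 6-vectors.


Barcode: M ≅ I[1,1], I[1,4], I[3,3], I[3,6], I[5,6]. HN layers by μ_θ (5 steps, strictly decreasing):
  μ^(1)=19; μ^(2)=11; μ^(3)=-1; μ^(4)=-5; μ^(5)=-11

((0, 0, 0, 0, 0, 2); (1, 0, 0, 0, 0, 0); (0, 0, 0, 0, 2, 0); (1, 1, 2, 1, 0, 0); (0, 0, 1, 1, 0, 0))


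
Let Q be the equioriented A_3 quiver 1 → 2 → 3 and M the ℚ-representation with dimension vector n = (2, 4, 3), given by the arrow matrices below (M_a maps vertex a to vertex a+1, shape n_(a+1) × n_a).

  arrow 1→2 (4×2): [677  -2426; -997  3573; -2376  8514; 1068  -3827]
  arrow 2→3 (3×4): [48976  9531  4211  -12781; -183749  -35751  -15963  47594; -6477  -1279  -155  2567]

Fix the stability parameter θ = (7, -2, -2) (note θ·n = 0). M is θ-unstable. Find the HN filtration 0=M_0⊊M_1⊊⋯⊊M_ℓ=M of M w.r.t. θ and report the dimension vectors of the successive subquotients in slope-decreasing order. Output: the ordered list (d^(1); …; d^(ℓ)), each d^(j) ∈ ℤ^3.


Interval decomposition of M: I[1,3]^2, I[2,2], I[2,3].
HN type (ℓ=2): μ^(1)=1; μ^(2)=-2

((2, 2, 2); (0, 2, 1))


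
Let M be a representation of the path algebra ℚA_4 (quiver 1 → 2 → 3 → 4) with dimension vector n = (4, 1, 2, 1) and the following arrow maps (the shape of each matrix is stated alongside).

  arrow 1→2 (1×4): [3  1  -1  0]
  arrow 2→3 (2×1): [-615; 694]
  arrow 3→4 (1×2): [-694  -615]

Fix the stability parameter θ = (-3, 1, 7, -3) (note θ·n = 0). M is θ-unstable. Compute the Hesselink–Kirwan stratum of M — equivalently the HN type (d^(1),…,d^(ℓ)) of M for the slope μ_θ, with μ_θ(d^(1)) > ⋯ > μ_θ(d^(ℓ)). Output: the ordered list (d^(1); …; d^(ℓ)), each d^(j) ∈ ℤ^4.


Barcode: M ≅ I[1,1]^3, I[1,3], I[3,4]. HN layers by μ_θ (4 steps, strictly decreasing):
  μ^(1)=7; μ^(2)=2; μ^(3)=1; μ^(4)=-3

((0, 0, 1, 0); (0, 0, 1, 1); (0, 1, 0, 0); (4, 0, 0, 0))


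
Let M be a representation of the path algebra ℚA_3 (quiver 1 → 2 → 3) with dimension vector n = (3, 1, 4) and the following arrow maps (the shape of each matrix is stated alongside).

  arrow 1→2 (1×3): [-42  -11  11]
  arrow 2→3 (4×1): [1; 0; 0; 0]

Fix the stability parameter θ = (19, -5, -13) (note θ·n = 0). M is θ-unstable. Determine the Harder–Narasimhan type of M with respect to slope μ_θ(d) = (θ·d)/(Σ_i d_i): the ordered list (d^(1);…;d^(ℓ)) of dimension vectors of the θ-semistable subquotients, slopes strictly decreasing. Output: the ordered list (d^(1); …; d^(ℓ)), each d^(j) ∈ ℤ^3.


Barcode: M ≅ I[1,1]^2, I[1,3], I[3,3]^3. HN layers by μ_θ (3 steps, strictly decreasing):
  μ^(1)=19; μ^(2)=1/3; μ^(3)=-13

((2, 0, 0); (1, 1, 1); (0, 0, 3))


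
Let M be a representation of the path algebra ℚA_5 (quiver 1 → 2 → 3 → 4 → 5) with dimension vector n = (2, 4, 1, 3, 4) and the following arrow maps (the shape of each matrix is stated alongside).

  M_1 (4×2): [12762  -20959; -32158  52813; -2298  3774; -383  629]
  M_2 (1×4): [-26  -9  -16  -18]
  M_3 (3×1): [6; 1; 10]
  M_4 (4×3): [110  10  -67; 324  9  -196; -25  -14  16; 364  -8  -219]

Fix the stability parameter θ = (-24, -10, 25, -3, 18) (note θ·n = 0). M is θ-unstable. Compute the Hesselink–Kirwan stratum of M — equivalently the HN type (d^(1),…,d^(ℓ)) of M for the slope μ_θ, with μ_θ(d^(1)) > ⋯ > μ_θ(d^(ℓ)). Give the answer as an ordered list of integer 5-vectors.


Interval decomposition of M: I[1,2], I[1,5], I[2,2]^2, I[4,5]^2, I[5,5].
HN type (ℓ=5): μ^(1)=18; μ^(2)=11; μ^(3)=-3; μ^(4)=-10; μ^(5)=-24

((0, 0, 0, 0, 4); (0, 0, 1, 1, 0); (0, 0, 0, 2, 0); (0, 4, 0, 0, 0); (2, 0, 0, 0, 0))


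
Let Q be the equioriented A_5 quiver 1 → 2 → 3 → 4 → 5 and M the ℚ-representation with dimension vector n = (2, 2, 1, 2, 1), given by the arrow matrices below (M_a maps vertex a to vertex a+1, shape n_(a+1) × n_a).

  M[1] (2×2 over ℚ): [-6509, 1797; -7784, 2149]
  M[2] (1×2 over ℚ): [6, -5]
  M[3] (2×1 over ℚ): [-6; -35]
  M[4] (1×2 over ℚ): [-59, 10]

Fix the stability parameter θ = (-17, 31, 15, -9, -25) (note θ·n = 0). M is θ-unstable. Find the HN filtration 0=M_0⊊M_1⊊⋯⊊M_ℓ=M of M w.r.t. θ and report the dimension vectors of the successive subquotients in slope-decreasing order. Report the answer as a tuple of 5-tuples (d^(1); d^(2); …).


Via rank(M_{q-1}∘⋯∘M_p): M ≅ I[1,2], I[1,5], I[4,4].
μ_θ-semistable layers: μ^(1)=31; μ^(2)=3; μ^(3)=-9; μ^(4)=-17

((0, 1, 0, 0, 0); (0, 1, 1, 1, 1); (0, 0, 0, 1, 0); (2, 0, 0, 0, 0))


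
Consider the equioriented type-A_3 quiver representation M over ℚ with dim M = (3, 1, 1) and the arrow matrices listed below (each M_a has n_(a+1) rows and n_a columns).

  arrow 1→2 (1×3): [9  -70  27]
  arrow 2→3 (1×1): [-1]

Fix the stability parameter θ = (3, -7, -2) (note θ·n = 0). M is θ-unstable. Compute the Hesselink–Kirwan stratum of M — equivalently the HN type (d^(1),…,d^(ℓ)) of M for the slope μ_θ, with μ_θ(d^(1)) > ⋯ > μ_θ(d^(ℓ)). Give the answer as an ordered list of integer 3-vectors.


Via rank(M_{q-1}∘⋯∘M_p): M ≅ I[1,1]^2, I[1,3].
μ_θ-semistable layers: μ^(1)=3; μ^(2)=-2

((2, 0, 0); (1, 1, 1))


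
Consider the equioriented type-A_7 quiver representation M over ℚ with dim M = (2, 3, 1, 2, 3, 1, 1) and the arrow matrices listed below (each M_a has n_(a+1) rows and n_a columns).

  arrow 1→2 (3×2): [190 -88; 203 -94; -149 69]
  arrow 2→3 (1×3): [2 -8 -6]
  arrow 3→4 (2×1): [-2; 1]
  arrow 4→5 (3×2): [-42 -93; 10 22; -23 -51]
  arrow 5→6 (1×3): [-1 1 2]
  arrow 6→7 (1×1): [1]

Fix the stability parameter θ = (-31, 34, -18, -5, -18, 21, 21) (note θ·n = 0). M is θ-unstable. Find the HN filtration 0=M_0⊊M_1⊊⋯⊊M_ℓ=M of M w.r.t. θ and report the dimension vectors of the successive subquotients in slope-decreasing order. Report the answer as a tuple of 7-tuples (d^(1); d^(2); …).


Interval decomposition of M: I[1,2], I[1,7], I[2,2], I[4,5], I[5,5].
HN type (ℓ=6): μ^(1)=34; μ^(2)=21; μ^(3)=-7/4; μ^(4)=-23/2; μ^(5)=-18; μ^(6)=-31

((0, 2, 0, 0, 0, 0, 0); (0, 0, 0, 0, 0, 1, 1); (0, 1, 1, 1, 1, 0, 0); (0, 0, 0, 1, 1, 0, 0); (0, 0, 0, 0, 1, 0, 0); (2, 0, 0, 0, 0, 0, 0))


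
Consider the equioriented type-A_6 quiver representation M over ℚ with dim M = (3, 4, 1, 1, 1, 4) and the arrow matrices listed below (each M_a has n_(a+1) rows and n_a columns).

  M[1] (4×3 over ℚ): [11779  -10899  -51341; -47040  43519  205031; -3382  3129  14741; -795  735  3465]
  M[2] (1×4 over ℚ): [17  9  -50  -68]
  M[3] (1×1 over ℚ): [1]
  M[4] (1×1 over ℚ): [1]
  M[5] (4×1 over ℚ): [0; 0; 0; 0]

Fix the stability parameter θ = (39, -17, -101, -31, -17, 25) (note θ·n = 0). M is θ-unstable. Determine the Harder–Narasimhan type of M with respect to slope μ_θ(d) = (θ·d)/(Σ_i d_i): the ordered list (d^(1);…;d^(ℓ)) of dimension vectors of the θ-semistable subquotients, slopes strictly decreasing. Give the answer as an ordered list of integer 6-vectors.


Via rank(M_{q-1}∘⋯∘M_p): M ≅ I[1,1], I[1,2], I[1,5], I[2,2]^2, I[6,6]^4.
μ_θ-semistable layers: μ^(1)=39; μ^(2)=25; μ^(3)=11; μ^(4)=-17; μ^(5)=-55/2

((1, 0, 0, 0, 0, 0); (0, 0, 0, 0, 0, 4); (1, 1, 0, 0, 0, 0); (0, 2, 0, 0, 1, 0); (1, 1, 1, 1, 0, 0))


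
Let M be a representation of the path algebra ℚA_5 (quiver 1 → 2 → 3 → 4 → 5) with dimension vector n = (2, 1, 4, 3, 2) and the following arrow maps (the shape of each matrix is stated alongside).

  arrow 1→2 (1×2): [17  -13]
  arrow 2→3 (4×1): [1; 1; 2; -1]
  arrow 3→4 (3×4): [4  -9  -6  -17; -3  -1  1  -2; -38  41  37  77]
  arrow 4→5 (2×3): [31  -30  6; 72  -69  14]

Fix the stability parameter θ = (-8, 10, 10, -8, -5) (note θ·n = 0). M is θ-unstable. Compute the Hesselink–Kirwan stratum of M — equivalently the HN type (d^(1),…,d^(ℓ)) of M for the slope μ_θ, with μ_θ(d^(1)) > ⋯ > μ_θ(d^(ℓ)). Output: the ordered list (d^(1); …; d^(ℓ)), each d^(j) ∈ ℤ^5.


Barcode: M ≅ I[1,1], I[1,3], I[3,4], I[3,5]^2. HN layers by μ_θ (4 steps, strictly decreasing):
  μ^(1)=10; μ^(2)=1; μ^(3)=-1; μ^(4)=-8

((0, 1, 1, 0, 0); (0, 0, 1, 1, 0); (0, 0, 2, 2, 2); (2, 0, 0, 0, 0))


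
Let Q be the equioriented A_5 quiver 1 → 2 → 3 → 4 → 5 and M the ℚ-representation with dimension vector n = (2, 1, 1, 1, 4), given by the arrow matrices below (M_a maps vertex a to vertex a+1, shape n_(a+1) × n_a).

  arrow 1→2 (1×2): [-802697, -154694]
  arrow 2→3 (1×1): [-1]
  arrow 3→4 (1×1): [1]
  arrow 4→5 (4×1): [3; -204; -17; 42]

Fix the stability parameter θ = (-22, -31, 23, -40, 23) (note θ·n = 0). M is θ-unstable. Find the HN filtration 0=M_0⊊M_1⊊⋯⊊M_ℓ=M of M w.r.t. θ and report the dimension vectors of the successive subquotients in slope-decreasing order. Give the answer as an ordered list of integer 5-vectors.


Via rank(M_{q-1}∘⋯∘M_p): M ≅ I[1,1], I[1,5], I[5,5]^3.
μ_θ-semistable layers: μ^(1)=23; μ^(2)=-17/2; μ^(3)=-22; μ^(4)=-53/2

((0, 0, 0, 0, 4); (0, 0, 1, 1, 0); (1, 0, 0, 0, 0); (1, 1, 0, 0, 0))


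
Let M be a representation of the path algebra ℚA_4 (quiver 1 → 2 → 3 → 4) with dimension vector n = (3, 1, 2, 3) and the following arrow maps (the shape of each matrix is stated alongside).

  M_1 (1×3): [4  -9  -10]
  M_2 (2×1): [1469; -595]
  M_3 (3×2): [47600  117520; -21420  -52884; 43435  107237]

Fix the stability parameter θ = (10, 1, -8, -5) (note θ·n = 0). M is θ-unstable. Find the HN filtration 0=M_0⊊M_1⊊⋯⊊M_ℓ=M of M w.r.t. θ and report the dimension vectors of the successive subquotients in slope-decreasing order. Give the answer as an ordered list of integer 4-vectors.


Interval decomposition of M: I[1,1]^2, I[1,3], I[3,4], I[4,4]^2.
HN type (ℓ=4): μ^(1)=10; μ^(2)=1; μ^(3)=-5; μ^(4)=-8

((2, 0, 0, 0); (1, 1, 1, 0); (0, 0, 0, 3); (0, 0, 1, 0))


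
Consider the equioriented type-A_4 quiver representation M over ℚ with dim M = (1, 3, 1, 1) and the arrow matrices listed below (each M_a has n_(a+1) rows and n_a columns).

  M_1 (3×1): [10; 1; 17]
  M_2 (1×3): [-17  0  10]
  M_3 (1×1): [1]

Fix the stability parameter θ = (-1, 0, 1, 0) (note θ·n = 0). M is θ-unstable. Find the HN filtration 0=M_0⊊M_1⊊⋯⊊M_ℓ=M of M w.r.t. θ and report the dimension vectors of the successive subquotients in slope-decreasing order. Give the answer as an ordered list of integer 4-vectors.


Interval decomposition of M: I[1,2], I[2,2], I[2,4].
HN type (ℓ=3): μ^(1)=1/2; μ^(2)=0; μ^(3)=-1

((0, 0, 1, 1); (0, 3, 0, 0); (1, 0, 0, 0))


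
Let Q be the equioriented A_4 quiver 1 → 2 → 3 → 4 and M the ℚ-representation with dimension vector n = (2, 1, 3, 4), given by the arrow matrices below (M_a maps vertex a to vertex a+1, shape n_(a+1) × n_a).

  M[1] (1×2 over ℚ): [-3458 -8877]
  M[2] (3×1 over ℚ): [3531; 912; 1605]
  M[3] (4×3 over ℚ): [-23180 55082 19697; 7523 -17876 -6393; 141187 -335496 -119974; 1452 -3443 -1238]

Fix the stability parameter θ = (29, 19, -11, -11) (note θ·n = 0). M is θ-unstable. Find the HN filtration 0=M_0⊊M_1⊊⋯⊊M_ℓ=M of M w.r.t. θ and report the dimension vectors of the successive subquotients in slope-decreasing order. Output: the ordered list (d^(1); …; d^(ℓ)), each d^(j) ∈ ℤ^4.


Interval decomposition of M: I[1,1], I[1,4], I[3,4]^2, I[4,4].
HN type (ℓ=3): μ^(1)=29; μ^(2)=13/2; μ^(3)=-11

((1, 0, 0, 0); (1, 1, 1, 1); (0, 0, 2, 3))


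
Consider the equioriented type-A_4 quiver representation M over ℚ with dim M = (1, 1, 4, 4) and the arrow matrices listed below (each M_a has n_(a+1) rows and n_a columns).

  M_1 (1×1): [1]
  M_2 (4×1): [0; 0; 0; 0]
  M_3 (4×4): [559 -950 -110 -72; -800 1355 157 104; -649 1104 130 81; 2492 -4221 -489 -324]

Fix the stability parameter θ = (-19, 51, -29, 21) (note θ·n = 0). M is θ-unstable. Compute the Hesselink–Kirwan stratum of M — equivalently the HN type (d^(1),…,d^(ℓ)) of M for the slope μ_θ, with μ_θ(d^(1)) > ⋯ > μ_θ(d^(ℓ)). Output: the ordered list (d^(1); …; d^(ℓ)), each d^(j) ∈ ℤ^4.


Barcode: M ≅ I[1,2], I[3,4]^4. HN layers by μ_θ (4 steps, strictly decreasing):
  μ^(1)=51; μ^(2)=21; μ^(3)=-19; μ^(4)=-29

((0, 1, 0, 0); (0, 0, 0, 4); (1, 0, 0, 0); (0, 0, 4, 0))


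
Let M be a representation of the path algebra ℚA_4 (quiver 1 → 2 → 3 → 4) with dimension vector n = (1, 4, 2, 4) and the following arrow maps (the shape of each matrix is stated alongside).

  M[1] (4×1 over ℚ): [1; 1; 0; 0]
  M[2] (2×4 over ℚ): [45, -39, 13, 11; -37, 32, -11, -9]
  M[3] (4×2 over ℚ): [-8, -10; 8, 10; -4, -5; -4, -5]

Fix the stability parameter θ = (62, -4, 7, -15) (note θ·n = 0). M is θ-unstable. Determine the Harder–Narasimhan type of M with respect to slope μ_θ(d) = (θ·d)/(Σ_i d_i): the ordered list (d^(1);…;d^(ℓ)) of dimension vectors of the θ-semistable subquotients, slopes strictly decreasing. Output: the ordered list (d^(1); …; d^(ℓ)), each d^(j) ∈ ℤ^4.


Barcode: M ≅ I[1,4], I[2,2]^2, I[2,3], I[4,4]^3. HN layers by μ_θ (4 steps, strictly decreasing):
  μ^(1)=25/2; μ^(2)=7; μ^(3)=-4; μ^(4)=-15

((1, 1, 1, 1); (0, 0, 1, 0); (0, 3, 0, 0); (0, 0, 0, 3))


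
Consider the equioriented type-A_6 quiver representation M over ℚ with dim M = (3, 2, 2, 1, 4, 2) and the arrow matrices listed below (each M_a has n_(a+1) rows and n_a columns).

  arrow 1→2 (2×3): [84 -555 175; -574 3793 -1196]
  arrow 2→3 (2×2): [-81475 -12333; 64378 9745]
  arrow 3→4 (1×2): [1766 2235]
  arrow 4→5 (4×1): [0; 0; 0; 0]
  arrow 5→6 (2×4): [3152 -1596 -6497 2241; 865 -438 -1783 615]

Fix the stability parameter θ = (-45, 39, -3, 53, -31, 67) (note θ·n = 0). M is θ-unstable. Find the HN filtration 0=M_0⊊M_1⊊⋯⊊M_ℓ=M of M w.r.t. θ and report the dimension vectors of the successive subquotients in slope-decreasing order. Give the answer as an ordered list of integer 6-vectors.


Barcode: M ≅ I[1,1], I[1,3], I[1,4], I[5,5]^2, I[5,6]^2. HN layers by μ_θ (5 steps, strictly decreasing):
  μ^(1)=67; μ^(2)=53; μ^(3)=18; μ^(4)=-31; μ^(5)=-45

((0, 0, 0, 0, 0, 2); (0, 0, 0, 1, 0, 0); (0, 2, 2, 0, 0, 0); (0, 0, 0, 0, 4, 0); (3, 0, 0, 0, 0, 0))


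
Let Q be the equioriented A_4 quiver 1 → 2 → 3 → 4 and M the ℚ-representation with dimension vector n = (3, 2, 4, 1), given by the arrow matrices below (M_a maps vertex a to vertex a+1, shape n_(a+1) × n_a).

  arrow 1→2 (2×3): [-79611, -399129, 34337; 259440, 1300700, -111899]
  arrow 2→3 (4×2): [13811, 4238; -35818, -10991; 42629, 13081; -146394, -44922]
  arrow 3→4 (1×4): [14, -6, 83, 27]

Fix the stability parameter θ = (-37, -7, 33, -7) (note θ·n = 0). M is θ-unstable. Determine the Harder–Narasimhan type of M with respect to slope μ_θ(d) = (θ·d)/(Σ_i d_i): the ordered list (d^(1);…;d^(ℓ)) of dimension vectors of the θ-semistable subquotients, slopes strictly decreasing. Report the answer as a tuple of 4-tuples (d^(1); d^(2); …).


Interval decomposition of M: I[1,1], I[1,3], I[1,4], I[3,3]^2.
HN type (ℓ=4): μ^(1)=33; μ^(2)=13; μ^(3)=-7; μ^(4)=-37

((0, 0, 3, 0); (0, 0, 1, 1); (0, 2, 0, 0); (3, 0, 0, 0))


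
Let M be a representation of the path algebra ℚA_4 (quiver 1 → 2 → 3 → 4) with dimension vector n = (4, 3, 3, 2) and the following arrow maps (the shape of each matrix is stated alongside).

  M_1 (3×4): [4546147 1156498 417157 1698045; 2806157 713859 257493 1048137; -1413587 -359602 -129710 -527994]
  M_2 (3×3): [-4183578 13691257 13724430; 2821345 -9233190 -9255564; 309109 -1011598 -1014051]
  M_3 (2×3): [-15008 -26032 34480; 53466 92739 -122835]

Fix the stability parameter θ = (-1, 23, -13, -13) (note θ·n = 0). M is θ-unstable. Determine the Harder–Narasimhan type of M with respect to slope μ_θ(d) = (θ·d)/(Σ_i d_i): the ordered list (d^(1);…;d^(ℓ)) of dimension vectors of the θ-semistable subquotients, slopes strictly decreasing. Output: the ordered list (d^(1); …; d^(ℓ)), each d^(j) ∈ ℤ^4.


Interval decomposition of M: I[1,1], I[1,3]^2, I[1,4], I[4,4].
HN type (ℓ=3): μ^(1)=5; μ^(2)=-1; μ^(3)=-13

((0, 2, 2, 0); (4, 1, 1, 1); (0, 0, 0, 1))


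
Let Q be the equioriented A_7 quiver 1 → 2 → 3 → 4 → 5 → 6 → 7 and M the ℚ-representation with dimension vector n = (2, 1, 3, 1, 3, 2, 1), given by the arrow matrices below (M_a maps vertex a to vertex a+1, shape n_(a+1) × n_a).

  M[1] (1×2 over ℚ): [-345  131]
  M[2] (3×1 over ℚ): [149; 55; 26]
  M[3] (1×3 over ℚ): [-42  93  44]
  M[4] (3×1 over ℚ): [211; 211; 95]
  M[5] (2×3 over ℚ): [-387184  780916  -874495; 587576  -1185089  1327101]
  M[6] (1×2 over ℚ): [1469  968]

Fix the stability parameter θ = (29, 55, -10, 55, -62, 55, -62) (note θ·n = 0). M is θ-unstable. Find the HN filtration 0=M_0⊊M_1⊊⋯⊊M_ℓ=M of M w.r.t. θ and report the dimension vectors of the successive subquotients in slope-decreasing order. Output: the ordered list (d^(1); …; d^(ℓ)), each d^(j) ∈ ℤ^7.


Barcode: M ≅ I[1,1], I[1,7], I[3,3]^2, I[5,5], I[5,6]. HN layers by μ_θ (5 steps, strictly decreasing):
  μ^(1)=55; μ^(2)=29; μ^(3)=60/7; μ^(4)=-10; μ^(5)=-62

((0, 0, 0, 0, 0, 1, 0); (1, 0, 0, 0, 0, 0, 0); (1, 1, 1, 1, 1, 1, 1); (0, 0, 2, 0, 0, 0, 0); (0, 0, 0, 0, 2, 0, 0))


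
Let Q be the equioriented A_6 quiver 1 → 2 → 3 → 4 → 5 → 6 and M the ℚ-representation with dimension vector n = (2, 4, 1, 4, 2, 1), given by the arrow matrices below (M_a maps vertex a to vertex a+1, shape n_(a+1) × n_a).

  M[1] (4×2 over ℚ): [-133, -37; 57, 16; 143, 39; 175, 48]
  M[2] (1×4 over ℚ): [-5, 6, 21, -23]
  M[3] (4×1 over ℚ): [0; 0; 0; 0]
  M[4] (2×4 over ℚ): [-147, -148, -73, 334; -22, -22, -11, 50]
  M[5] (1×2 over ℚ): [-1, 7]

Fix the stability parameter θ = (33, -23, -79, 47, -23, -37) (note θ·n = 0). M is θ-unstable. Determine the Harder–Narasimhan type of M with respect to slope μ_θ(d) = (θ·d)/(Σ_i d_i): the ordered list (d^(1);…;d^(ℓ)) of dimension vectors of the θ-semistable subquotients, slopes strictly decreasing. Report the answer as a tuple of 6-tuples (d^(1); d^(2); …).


Interval decomposition of M: I[1,2], I[1,3], I[2,2]^2, I[4,4]^2, I[4,5], I[4,6].
HN type (ℓ=5): μ^(1)=47; μ^(2)=12; μ^(3)=5; μ^(4)=-13/3; μ^(5)=-23

((0, 0, 0, 2, 0, 0); (0, 0, 0, 1, 1, 0); (1, 1, 0, 0, 0, 0); (0, 0, 0, 1, 1, 1); (1, 3, 1, 0, 0, 0))


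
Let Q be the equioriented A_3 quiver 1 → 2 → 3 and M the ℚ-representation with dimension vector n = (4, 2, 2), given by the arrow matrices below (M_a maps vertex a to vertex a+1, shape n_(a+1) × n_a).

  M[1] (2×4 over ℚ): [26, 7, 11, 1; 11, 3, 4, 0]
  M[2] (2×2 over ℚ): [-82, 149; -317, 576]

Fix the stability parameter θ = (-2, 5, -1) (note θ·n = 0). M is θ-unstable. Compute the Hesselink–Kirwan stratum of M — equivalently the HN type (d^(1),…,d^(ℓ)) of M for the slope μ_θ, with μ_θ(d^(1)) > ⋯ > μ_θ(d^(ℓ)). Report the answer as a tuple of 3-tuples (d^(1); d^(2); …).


Interval decomposition of M: I[1,1]^2, I[1,3]^2.
HN type (ℓ=2): μ^(1)=2; μ^(2)=-2

((0, 2, 2); (4, 0, 0))


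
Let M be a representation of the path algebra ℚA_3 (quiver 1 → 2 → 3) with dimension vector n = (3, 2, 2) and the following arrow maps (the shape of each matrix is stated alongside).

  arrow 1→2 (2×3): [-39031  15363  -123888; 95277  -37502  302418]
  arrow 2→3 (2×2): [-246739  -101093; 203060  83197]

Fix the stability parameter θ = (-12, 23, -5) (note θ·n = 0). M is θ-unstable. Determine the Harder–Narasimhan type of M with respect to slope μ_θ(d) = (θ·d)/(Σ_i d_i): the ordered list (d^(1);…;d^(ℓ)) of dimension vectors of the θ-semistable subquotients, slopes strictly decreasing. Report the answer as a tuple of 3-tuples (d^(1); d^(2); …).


Interval decomposition of M: I[1,1], I[1,3]^2.
HN type (ℓ=2): μ^(1)=9; μ^(2)=-12

((0, 2, 2); (3, 0, 0))


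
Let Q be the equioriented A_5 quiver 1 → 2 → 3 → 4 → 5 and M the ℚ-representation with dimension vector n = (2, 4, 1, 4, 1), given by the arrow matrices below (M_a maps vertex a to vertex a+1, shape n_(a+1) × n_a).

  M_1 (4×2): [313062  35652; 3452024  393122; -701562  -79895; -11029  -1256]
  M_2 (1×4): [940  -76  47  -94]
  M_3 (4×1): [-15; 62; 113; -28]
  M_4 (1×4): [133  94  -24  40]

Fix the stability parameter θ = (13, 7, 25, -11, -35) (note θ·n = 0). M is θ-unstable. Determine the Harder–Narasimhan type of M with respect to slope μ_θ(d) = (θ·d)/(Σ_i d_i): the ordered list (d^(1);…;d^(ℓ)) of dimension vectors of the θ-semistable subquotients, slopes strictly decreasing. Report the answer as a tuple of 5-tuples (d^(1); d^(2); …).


Interval decomposition of M: I[1,2], I[1,5], I[2,2]^2, I[4,4]^3.
HN type (ℓ=4): μ^(1)=10; μ^(2)=7; μ^(3)=-1/5; μ^(4)=-11

((1, 1, 0, 0, 0); (0, 2, 0, 0, 0); (1, 1, 1, 1, 1); (0, 0, 0, 3, 0))


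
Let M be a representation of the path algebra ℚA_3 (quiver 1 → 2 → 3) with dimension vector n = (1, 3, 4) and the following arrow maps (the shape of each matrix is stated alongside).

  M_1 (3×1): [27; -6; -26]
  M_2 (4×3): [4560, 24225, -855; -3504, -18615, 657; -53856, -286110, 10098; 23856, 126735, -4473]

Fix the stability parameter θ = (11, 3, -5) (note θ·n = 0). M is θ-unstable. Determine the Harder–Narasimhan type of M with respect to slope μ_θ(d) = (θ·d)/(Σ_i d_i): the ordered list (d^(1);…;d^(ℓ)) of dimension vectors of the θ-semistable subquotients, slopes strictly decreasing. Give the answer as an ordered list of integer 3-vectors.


Interval decomposition of M: I[1,2], I[2,2], I[2,3], I[3,3]^3.
HN type (ℓ=4): μ^(1)=7; μ^(2)=3; μ^(3)=-1; μ^(4)=-5

((1, 1, 0); (0, 1, 0); (0, 1, 1); (0, 0, 3))


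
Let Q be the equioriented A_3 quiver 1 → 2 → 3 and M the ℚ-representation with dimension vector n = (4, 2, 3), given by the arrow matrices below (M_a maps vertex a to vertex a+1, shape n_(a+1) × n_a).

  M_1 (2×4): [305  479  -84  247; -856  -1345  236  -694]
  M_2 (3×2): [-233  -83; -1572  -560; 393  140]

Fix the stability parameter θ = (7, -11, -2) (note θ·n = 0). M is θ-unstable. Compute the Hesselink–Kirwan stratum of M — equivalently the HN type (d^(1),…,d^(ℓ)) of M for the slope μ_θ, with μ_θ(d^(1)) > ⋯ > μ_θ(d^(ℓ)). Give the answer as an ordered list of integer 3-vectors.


Interval decomposition of M: I[1,1]^2, I[1,3]^2, I[3,3].
HN type (ℓ=2): μ^(1)=7; μ^(2)=-2

((2, 0, 0); (2, 2, 3))


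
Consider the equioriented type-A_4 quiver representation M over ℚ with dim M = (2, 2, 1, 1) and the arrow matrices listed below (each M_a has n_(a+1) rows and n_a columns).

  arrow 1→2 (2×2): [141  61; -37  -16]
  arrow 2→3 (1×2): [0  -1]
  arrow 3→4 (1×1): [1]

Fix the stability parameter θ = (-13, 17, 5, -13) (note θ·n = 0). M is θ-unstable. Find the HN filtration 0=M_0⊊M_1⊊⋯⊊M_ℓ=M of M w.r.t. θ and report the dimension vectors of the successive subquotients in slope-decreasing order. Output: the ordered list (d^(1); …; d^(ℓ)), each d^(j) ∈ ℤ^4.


Barcode: M ≅ I[1,2], I[1,4]. HN layers by μ_θ (3 steps, strictly decreasing):
  μ^(1)=17; μ^(2)=3; μ^(3)=-13

((0, 1, 0, 0); (0, 1, 1, 1); (2, 0, 0, 0))


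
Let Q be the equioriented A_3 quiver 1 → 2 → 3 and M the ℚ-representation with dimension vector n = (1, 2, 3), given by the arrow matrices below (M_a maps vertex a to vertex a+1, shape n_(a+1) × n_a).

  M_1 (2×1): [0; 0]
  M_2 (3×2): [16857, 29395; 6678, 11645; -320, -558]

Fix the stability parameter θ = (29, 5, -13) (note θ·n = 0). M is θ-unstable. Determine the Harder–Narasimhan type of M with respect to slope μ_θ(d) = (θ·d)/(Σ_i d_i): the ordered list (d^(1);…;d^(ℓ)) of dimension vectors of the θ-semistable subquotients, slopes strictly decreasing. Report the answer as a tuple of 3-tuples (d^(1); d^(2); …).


Interval decomposition of M: I[1,1], I[2,3]^2, I[3,3].
HN type (ℓ=3): μ^(1)=29; μ^(2)=-4; μ^(3)=-13

((1, 0, 0); (0, 2, 2); (0, 0, 1))


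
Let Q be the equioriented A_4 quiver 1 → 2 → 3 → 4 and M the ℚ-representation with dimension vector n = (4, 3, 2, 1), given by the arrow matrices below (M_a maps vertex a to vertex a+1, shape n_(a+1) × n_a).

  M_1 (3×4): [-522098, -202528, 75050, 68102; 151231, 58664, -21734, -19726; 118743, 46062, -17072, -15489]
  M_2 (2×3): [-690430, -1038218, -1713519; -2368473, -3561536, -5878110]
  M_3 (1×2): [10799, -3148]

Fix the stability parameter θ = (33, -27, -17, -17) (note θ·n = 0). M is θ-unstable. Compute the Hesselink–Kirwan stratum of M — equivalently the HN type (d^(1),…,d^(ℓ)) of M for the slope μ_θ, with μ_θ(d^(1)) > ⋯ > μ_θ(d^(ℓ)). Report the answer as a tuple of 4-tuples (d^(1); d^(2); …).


Interval decomposition of M: I[1,1], I[1,2], I[1,3], I[1,4].
HN type (ℓ=4): μ^(1)=33; μ^(2)=3; μ^(3)=-11/3; μ^(4)=-7

((1, 0, 0, 0); (1, 1, 0, 0); (1, 1, 1, 0); (1, 1, 1, 1))


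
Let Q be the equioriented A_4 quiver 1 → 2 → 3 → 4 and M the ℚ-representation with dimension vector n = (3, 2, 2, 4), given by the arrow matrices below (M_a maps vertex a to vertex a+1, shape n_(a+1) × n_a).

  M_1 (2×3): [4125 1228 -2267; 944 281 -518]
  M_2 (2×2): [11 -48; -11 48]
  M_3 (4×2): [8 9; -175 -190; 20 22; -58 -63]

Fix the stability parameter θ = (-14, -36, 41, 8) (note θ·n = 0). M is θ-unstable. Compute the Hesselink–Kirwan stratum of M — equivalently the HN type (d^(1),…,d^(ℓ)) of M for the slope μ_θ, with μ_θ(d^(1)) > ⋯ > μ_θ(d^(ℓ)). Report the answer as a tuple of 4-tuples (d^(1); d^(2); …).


Barcode: M ≅ I[1,1], I[1,2], I[1,4], I[3,4], I[4,4]^2. HN layers by μ_θ (4 steps, strictly decreasing):
  μ^(1)=49/2; μ^(2)=8; μ^(3)=-14; μ^(4)=-25

((0, 0, 2, 2); (0, 0, 0, 2); (1, 0, 0, 0); (2, 2, 0, 0))


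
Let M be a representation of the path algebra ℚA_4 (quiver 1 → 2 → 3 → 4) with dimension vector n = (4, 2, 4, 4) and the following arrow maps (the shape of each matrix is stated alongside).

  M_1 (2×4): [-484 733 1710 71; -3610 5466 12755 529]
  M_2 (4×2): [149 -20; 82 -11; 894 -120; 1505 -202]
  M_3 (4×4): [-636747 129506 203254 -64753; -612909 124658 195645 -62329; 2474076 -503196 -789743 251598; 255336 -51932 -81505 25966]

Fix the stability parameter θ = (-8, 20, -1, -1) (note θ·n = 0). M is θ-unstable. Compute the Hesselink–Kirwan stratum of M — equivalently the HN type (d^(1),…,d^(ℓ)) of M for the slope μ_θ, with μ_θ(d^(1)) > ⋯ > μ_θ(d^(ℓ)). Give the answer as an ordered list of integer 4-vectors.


Via rank(M_{q-1}∘⋯∘M_p): M ≅ I[1,1]^2, I[1,3]^2, I[3,4]^2, I[4,4]^2.
μ_θ-semistable layers: μ^(1)=19/2; μ^(2)=-1; μ^(3)=-8

((0, 2, 2, 0); (0, 0, 2, 4); (4, 0, 0, 0))


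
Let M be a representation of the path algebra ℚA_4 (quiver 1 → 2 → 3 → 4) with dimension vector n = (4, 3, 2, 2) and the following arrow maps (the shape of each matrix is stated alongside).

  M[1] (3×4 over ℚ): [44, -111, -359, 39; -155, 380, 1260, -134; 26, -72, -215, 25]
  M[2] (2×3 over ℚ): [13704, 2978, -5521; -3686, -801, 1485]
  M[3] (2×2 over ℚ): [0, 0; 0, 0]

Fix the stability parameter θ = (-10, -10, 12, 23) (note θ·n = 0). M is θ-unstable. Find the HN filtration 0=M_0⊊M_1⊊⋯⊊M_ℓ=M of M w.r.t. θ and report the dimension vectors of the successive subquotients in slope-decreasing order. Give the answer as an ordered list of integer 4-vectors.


Barcode: M ≅ I[1,1], I[1,2], I[1,3]^2, I[4,4]^2. HN layers by μ_θ (3 steps, strictly decreasing):
  μ^(1)=23; μ^(2)=12; μ^(3)=-10

((0, 0, 0, 2); (0, 0, 2, 0); (4, 3, 0, 0))


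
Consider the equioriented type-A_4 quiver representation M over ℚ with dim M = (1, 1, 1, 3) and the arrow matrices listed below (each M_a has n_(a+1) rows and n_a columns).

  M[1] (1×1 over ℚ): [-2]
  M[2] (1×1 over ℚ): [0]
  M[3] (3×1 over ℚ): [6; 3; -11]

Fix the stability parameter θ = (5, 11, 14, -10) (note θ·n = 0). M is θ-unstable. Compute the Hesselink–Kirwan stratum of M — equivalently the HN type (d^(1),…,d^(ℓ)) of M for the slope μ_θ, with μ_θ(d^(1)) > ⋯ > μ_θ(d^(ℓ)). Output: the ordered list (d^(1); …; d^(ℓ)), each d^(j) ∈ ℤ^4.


Via rank(M_{q-1}∘⋯∘M_p): M ≅ I[1,2], I[3,4], I[4,4]^2.
μ_θ-semistable layers: μ^(1)=11; μ^(2)=5; μ^(3)=2; μ^(4)=-10

((0, 1, 0, 0); (1, 0, 0, 0); (0, 0, 1, 1); (0, 0, 0, 2))


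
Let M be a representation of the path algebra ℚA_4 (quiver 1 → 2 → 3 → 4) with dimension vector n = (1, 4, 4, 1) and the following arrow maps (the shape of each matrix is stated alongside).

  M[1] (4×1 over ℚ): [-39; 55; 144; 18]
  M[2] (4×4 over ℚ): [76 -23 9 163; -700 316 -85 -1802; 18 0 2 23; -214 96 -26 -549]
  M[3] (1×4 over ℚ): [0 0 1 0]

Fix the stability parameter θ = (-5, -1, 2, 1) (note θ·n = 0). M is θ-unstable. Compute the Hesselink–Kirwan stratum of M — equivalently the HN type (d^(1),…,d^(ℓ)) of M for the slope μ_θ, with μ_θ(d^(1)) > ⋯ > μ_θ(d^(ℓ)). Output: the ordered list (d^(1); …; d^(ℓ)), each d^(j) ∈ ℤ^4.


Via rank(M_{q-1}∘⋯∘M_p): M ≅ I[1,3], I[2,2], I[2,3], I[2,4], I[3,3].
μ_θ-semistable layers: μ^(1)=2; μ^(2)=3/2; μ^(3)=-1; μ^(4)=-5

((0, 0, 3, 0); (0, 0, 1, 1); (0, 4, 0, 0); (1, 0, 0, 0))


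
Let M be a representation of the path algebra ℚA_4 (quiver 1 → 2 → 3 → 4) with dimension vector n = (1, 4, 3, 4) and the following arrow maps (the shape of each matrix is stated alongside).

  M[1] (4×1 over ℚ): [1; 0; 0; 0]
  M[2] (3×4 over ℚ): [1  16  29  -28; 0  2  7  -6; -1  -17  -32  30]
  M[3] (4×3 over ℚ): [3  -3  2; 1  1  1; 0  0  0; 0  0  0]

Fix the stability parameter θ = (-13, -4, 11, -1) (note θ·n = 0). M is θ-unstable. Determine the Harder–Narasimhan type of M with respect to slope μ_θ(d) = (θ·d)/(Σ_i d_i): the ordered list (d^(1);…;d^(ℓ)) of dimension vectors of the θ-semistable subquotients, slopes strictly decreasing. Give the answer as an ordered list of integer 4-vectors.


Barcode: M ≅ I[1,4], I[2,2], I[2,3], I[2,4], I[4,4]^2. HN layers by μ_θ (5 steps, strictly decreasing):
  μ^(1)=11; μ^(2)=5; μ^(3)=-1; μ^(4)=-4; μ^(5)=-13

((0, 0, 1, 0); (0, 0, 2, 2); (0, 0, 0, 2); (0, 4, 0, 0); (1, 0, 0, 0))


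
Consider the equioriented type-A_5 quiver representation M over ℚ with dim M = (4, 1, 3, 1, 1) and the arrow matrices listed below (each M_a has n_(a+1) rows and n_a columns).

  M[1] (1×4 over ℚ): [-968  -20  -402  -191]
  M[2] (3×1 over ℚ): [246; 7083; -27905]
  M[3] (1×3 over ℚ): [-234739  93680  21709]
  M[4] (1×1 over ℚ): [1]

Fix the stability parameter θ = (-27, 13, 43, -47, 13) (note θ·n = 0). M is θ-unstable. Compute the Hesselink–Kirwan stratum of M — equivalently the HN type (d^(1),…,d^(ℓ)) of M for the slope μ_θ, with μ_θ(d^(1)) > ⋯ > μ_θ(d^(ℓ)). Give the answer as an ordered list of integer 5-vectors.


Via rank(M_{q-1}∘⋯∘M_p): M ≅ I[1,1]^3, I[1,5], I[3,3]^2.
μ_θ-semistable layers: μ^(1)=43; μ^(2)=13; μ^(3)=3; μ^(4)=-27

((0, 0, 2, 0, 0); (0, 0, 0, 0, 1); (0, 1, 1, 1, 0); (4, 0, 0, 0, 0))


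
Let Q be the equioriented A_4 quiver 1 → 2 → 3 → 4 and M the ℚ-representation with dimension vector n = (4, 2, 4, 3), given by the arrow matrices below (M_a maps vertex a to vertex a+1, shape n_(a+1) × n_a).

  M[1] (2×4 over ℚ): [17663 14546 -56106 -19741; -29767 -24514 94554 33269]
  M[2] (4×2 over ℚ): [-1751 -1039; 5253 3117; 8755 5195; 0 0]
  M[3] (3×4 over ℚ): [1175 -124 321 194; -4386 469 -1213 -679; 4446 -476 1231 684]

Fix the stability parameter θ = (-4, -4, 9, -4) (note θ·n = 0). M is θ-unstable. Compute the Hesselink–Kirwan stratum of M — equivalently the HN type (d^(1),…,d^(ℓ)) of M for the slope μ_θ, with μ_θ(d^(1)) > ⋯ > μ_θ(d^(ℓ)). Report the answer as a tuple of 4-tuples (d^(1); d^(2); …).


Interval decomposition of M: I[1,1]^3, I[1,2], I[2,4], I[3,3], I[3,4]^2.
HN type (ℓ=3): μ^(1)=9; μ^(2)=5/2; μ^(3)=-4

((0, 0, 1, 0); (0, 0, 3, 3); (4, 2, 0, 0))


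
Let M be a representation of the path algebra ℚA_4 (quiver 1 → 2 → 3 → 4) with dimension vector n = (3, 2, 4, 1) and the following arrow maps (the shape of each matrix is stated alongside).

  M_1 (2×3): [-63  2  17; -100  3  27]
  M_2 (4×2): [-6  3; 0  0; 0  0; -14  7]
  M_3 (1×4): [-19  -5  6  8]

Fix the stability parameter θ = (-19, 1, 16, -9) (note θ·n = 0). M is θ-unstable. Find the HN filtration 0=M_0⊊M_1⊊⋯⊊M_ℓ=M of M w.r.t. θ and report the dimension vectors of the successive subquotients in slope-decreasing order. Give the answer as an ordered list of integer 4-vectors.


Barcode: M ≅ I[1,1], I[1,2], I[1,4], I[3,3]^3. HN layers by μ_θ (4 steps, strictly decreasing):
  μ^(1)=16; μ^(2)=7/2; μ^(3)=1; μ^(4)=-19

((0, 0, 3, 0); (0, 0, 1, 1); (0, 2, 0, 0); (3, 0, 0, 0))


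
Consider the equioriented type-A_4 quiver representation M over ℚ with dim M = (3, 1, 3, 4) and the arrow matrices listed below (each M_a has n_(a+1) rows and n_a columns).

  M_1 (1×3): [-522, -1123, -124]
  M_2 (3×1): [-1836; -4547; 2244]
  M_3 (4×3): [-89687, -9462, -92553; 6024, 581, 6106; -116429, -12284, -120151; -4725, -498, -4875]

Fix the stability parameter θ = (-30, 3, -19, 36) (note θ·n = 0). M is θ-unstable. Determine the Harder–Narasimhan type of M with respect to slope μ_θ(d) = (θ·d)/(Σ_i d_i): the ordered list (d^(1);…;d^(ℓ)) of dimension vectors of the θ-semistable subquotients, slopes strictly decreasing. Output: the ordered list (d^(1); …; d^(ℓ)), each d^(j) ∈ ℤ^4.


Interval decomposition of M: I[1,1]^2, I[1,4], I[3,3], I[3,4], I[4,4]^2.
HN type (ℓ=4): μ^(1)=36; μ^(2)=-8; μ^(3)=-19; μ^(4)=-30

((0, 0, 0, 4); (0, 1, 1, 0); (0, 0, 2, 0); (3, 0, 0, 0))


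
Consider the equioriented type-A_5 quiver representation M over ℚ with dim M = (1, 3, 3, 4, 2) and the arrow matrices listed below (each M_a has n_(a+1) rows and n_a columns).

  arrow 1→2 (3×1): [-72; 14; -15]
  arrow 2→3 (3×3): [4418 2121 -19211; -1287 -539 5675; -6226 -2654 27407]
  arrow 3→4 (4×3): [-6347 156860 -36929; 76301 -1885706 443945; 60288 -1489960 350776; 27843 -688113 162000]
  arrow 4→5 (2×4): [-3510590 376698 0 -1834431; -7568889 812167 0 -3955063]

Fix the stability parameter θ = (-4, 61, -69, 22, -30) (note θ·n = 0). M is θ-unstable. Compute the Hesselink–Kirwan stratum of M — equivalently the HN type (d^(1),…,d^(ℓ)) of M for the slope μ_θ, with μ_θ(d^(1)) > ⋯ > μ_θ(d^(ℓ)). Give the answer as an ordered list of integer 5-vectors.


Interval decomposition of M: I[1,3], I[2,4], I[2,5], I[4,4], I[4,5].
HN type (ℓ=2): μ^(1)=22; μ^(2)=-4

((0, 0, 0, 2, 0); (1, 3, 3, 2, 2))


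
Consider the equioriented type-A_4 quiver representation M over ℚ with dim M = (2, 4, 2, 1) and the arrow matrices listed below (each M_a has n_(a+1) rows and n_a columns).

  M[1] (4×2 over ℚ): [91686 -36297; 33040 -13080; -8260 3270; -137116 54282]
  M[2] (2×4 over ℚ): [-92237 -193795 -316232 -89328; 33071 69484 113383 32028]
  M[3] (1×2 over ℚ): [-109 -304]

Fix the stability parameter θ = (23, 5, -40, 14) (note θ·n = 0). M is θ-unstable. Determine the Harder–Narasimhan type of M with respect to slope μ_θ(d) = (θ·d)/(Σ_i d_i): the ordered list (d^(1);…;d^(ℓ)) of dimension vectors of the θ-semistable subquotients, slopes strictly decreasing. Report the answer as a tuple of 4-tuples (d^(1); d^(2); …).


Interval decomposition of M: I[1,1], I[1,4], I[2,2]^2, I[2,3].
HN type (ℓ=5): μ^(1)=23; μ^(2)=14; μ^(3)=5; μ^(4)=-4; μ^(5)=-35/2

((1, 0, 0, 0); (0, 0, 0, 1); (0, 2, 0, 0); (1, 1, 1, 0); (0, 1, 1, 0))


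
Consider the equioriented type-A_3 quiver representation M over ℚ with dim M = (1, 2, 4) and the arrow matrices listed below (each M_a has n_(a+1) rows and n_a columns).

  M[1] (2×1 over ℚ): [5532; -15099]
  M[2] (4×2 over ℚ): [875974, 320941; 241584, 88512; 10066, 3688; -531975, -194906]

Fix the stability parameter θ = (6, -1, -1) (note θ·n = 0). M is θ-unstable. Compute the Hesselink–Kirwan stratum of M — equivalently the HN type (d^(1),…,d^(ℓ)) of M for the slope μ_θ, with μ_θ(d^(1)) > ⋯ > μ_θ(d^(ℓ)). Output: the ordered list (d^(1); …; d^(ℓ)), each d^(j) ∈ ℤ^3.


Barcode: M ≅ I[1,3], I[2,3], I[3,3]^2. HN layers by μ_θ (2 steps, strictly decreasing):
  μ^(1)=4/3; μ^(2)=-1

((1, 1, 1); (0, 1, 3))


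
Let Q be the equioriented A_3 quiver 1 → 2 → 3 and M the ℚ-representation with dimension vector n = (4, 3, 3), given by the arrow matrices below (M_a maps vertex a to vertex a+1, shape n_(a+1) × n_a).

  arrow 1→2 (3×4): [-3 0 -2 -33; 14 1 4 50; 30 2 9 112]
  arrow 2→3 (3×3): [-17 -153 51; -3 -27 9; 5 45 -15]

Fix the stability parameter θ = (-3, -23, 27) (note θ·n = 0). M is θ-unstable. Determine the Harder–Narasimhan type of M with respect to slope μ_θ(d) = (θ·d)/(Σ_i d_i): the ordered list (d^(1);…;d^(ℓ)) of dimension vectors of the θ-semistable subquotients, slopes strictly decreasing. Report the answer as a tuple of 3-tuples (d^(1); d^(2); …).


Interval decomposition of M: I[1,1], I[1,2]^2, I[1,3], I[3,3]^2.
HN type (ℓ=3): μ^(1)=27; μ^(2)=-3; μ^(3)=-13

((0, 0, 3); (1, 0, 0); (3, 3, 0))


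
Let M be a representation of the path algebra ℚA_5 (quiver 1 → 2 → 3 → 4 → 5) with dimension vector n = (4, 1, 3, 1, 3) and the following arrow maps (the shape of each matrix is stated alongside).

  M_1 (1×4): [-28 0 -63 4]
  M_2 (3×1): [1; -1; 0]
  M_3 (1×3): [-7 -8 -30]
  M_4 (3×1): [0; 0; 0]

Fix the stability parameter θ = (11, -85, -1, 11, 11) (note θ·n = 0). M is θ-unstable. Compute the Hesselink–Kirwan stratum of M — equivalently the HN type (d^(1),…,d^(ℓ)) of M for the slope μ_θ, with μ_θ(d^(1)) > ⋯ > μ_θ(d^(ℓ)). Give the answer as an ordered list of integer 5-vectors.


Barcode: M ≅ I[1,1]^3, I[1,4], I[3,3]^2, I[5,5]^3. HN layers by μ_θ (3 steps, strictly decreasing):
  μ^(1)=11; μ^(2)=-1; μ^(3)=-37

((3, 0, 0, 1, 3); (0, 0, 3, 0, 0); (1, 1, 0, 0, 0))


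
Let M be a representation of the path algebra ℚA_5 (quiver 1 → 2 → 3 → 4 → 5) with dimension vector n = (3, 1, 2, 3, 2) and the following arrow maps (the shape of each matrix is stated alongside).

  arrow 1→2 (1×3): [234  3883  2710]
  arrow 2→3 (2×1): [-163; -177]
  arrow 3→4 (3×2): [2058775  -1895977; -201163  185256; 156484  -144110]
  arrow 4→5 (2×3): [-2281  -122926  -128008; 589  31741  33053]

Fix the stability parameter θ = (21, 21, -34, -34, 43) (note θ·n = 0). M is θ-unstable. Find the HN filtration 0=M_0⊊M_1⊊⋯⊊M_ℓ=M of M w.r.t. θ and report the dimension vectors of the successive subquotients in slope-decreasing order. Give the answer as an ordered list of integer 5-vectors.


Barcode: M ≅ I[1,1]^2, I[1,5], I[3,5], I[4,4]. HN layers by μ_θ (4 steps, strictly decreasing):
  μ^(1)=43; μ^(2)=21; μ^(3)=-13/2; μ^(4)=-34

((0, 0, 0, 0, 2); (2, 0, 0, 0, 0); (1, 1, 1, 1, 0); (0, 0, 1, 2, 0))


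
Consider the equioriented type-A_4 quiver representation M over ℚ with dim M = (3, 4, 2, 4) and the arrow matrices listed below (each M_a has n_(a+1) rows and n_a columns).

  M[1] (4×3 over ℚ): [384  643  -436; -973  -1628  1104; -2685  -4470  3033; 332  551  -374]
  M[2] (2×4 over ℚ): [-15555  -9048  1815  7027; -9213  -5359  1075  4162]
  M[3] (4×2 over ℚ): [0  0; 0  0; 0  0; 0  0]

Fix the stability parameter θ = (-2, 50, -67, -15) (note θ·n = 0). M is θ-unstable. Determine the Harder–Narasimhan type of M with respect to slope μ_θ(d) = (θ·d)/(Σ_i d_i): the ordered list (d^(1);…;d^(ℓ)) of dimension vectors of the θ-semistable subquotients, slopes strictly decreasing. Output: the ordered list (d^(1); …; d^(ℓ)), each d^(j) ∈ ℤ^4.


Via rank(M_{q-1}∘⋯∘M_p): M ≅ I[1,2], I[1,3]^2, I[2,2], I[4,4]^4.
μ_θ-semistable layers: μ^(1)=50; μ^(2)=-2; μ^(3)=-19/3; μ^(4)=-15

((0, 2, 0, 0); (1, 0, 0, 0); (2, 2, 2, 0); (0, 0, 0, 4))
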